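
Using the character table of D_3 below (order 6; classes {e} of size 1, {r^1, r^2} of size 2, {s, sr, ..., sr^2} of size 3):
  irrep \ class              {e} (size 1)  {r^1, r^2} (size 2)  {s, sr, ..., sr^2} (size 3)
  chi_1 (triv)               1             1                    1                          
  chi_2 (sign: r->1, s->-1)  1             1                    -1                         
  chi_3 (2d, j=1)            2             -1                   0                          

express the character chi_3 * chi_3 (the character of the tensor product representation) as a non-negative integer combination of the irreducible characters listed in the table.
chi_3 tensor chi_3 = chi_1 + chi_2 + chi_3 (all other irreducibles have multiplicity 0).

Solution. The character of a tensor product is the pointwise product (chi_3 * chi_3)(C) = chi_3(C) * chi_3(C):
  {e}: (2)*(2), {r^1, r^2}: (-1)*(-1), {s, sr, ..., sr^2}: (0)*(0)
so (chi_3 * chi_3) takes values
  {e} -> 4, {r^1, r^2} -> 1, {s, sr, ..., sr^2} -> 0.
Now take the inner product of this character with each irreducible chi from the table, <chi_3*chi_3, chi> = (1/6) sum_C |C| (chi_3*chi_3)(C) conj(chi(C)):
  <chi_3*chi_3, chi_1> = (1/6)[1*(4)*conj(1) + 2*(1)*conj(1) + 3*(0)*conj(1)]
      = (1/6)[(4) + (2) + (0)] = 6/6 = 1
  <chi_3*chi_3, chi_2> = (1/6)[1*(4)*conj(1) + 2*(1)*conj(1) + 3*(0)*conj(-1)]
      = (1/6)[(4) + (2) + (0)] = 6/6 = 1
  <chi_3*chi_3, chi_3> = (1/6)[1*(4)*conj(2) + 2*(1)*conj(-1) + 3*(0)*conj(0)]
      = (1/6)[(8) + (-2) + (0)] = 6/6 = 1
Hence the multiplicities are chi_1: 1, chi_2: 1, chi_3: 1. Dimension check: dim(chi_3)*dim(chi_3) = 2*2 = 4 and sum (mult * dim) = 1*1 + 1*1 + 1*2 = 4.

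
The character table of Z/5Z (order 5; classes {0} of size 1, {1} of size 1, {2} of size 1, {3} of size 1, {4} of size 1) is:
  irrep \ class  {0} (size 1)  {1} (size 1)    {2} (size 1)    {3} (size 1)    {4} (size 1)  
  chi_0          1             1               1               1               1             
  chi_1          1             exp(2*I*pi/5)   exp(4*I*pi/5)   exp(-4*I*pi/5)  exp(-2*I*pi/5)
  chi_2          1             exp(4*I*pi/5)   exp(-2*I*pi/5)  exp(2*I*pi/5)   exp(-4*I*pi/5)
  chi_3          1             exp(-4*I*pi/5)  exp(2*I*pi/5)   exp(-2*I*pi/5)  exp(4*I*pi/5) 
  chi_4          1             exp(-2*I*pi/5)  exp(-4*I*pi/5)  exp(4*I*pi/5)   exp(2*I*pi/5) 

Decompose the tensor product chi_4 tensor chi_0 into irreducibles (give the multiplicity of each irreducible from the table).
chi_4 tensor chi_0 = chi_4 (all other irreducibles have multiplicity 0).

Justification: The character of a tensor product is the pointwise product (chi_4 * chi_0)(C) = chi_4(C) * chi_0(C):
  {0}: (1)*(1), {1}: (exp(-2*I*pi/5))*(1), {2}: (exp(-4*I*pi/5))*(1), {3}: (exp(4*I*pi/5))*(1), {4}: (exp(2*I*pi/5))*(1)
so (chi_4 * chi_0) takes values
  {0} -> 1, {1} -> exp(-2*I*pi/5), {2} -> exp(-4*I*pi/5), {3} -> exp(4*I*pi/5), {4} -> exp(2*I*pi/5).
Now take the inner product of this character with each irreducible chi from the table, <chi_4*chi_0, chi> = (1/5) sum_C |C| (chi_4*chi_0)(C) conj(chi(C)):
  <chi_4*chi_0, chi_0> = (1/5)[1*(1)*conj(1) + 1*(exp(-2*I*pi/5))*conj(1) + 1*(exp(-4*I*pi/5))*conj(1) + 1*(exp(4*I*pi/5))*conj(1) + 1*(exp(2*I*pi/5))*conj(1)]
      = (1/5)[(1) + (exp(-2*I*pi/5)) + (exp(-4*I*pi/5)) + (exp(4*I*pi/5)) + (exp(2*I*pi/5))] = 0/5 = 0
  <chi_4*chi_0, chi_1> = (1/5)[1*(1)*conj(1) + 1*(exp(-2*I*pi/5))*conj(exp(2*I*pi/5)) + 1*(exp(-4*I*pi/5))*conj(exp(4*I*pi/5)) + 1*(exp(4*I*pi/5))*conj(exp(-4*I*pi/5)) + 1*(exp(2*I*pi/5))*conj(exp(-2*I*pi/5))]
      = (1/5)[(1) + (exp(-4*I*pi/5)) + (exp(2*I*pi/5)) + (exp(-2*I*pi/5)) + (exp(4*I*pi/5))] = 0/5 = 0
  <chi_4*chi_0, chi_2> = (1/5)[1*(1)*conj(1) + 1*(exp(-2*I*pi/5))*conj(exp(4*I*pi/5)) + 1*(exp(-4*I*pi/5))*conj(exp(-2*I*pi/5)) + 1*(exp(4*I*pi/5))*conj(exp(2*I*pi/5)) + 1*(exp(2*I*pi/5))*conj(exp(-4*I*pi/5))]
      = (1/5)[(1) + (exp(4*I*pi/5)) + (exp(-2*I*pi/5)) + (exp(2*I*pi/5)) + (exp(-4*I*pi/5))] = 0/5 = 0
  <chi_4*chi_0, chi_3> = (1/5)[1*(1)*conj(1) + 1*(exp(-2*I*pi/5))*conj(exp(-4*I*pi/5)) + 1*(exp(-4*I*pi/5))*conj(exp(2*I*pi/5)) + 1*(exp(4*I*pi/5))*conj(exp(-2*I*pi/5)) + 1*(exp(2*I*pi/5))*conj(exp(4*I*pi/5))]
      = (1/5)[(1) + (exp(2*I*pi/5)) + (exp(4*I*pi/5)) + (exp(-4*I*pi/5)) + (exp(-2*I*pi/5))] = 0/5 = 0
  <chi_4*chi_0, chi_4> = (1/5)[1*(1)*conj(1) + 1*(exp(-2*I*pi/5))*conj(exp(-2*I*pi/5)) + 1*(exp(-4*I*pi/5))*conj(exp(-4*I*pi/5)) + 1*(exp(4*I*pi/5))*conj(exp(4*I*pi/5)) + 1*(exp(2*I*pi/5))*conj(exp(2*I*pi/5))]
      = (1/5)[(1) + (1) + (1) + (1) + (1)] = 5/5 = 1
(Exp terms are combined using exp(i*s)*conj(exp(i*t)) = exp(i*(s-t)), and sums of them are collapsed using the identity that for every m > 1 the m distinct m-th roots of unity sum to 0, e.g. 1 + exp(2*I*pi/3) + exp(-2*I*pi/3) = 0.)
Hence the multiplicities are chi_4: 1. Dimension check: dim(chi_4)*dim(chi_0) = 1*1 = 1 and sum (mult * dim) = 1*1 = 1.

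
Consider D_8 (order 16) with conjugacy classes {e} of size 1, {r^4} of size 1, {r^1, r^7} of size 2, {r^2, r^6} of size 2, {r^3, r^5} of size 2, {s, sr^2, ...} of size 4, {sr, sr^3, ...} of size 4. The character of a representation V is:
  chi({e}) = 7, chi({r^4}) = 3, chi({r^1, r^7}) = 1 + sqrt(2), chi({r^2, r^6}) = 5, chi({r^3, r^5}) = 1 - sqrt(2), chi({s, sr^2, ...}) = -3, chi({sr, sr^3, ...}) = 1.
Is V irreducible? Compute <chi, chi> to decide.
Not irreducible (reducible): <chi, chi> = 10 > 1.

<chi, chi> = (1/|G|) sum_C |C| * |chi(C)|^2 = (1/16)[1*|7|^2 + 1*|3|^2 + 2*|1 + sqrt(2)|^2 + 2*|5|^2 + 2*|1 - sqrt(2)|^2 + 4*|-3|^2 + 4*|1|^2]
  = (1/16)[(49) + (9) + (4*sqrt(2) + 6) + (50) + (6 - 4*sqrt(2)) + (36) + (4)] = 160/16 = 10.
A character is irreducible iff <chi, chi> = 1, so this representation is reducible.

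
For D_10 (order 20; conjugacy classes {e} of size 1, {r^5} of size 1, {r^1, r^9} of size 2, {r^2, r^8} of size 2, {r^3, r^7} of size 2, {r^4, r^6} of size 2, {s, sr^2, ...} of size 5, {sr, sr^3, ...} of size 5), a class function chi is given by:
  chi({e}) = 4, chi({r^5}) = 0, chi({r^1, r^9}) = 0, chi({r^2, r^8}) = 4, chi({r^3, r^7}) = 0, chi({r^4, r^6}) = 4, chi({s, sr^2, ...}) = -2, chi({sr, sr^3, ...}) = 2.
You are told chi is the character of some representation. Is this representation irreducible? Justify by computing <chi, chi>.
Not irreducible (reducible): <chi, chi> = 6 > 1.

Details: <chi, chi> = (1/|G|) sum_C |C| * |chi(C)|^2 = (1/20)[1*|4|^2 + 1*|0|^2 + 2*|0|^2 + 2*|4|^2 + 2*|0|^2 + 2*|4|^2 + 5*|-2|^2 + 5*|2|^2]
  = (1/20)[(16) + (0) + (0) + (32) + (0) + (32) + (20) + (20)] = 120/20 = 6.
A character is irreducible iff <chi, chi> = 1, so this representation is reducible.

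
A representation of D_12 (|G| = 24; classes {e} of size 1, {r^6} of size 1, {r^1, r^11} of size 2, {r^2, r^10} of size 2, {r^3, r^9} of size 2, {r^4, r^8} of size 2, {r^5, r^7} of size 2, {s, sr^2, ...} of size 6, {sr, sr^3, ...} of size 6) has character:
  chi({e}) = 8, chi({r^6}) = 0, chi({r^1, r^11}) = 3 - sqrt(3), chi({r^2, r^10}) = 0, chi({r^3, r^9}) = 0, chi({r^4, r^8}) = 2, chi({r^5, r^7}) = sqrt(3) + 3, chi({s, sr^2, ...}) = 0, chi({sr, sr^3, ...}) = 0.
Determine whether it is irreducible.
Not irreducible (reducible): <chi, chi> = 5 > 1.

Justification: <chi, chi> = (1/|G|) sum_C |C| * |chi(C)|^2 = (1/24)[1*|8|^2 + 1*|0|^2 + 2*|3 - sqrt(3)|^2 + 2*|0|^2 + 2*|0|^2 + 2*|2|^2 + 2*|sqrt(3) + 3|^2 + 6*|0|^2 + 6*|0|^2]
  = (1/24)[(64) + (0) + (24 - 12*sqrt(3)) + (0) + (0) + (8) + (12*sqrt(3) + 24) + (0) + (0)] = 120/24 = 5.
A character is irreducible iff <chi, chi> = 1, so this representation is reducible.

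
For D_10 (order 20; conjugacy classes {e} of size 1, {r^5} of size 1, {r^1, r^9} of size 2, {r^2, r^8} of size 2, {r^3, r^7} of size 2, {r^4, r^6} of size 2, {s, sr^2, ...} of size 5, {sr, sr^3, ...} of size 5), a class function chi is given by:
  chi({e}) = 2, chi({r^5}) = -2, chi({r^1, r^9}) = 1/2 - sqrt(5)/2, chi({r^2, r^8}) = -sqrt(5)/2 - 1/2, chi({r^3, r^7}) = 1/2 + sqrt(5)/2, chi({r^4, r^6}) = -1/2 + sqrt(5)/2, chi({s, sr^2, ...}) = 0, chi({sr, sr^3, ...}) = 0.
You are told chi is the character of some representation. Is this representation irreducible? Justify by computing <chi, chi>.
Irreducible: <chi, chi> = 1.

Derivation: <chi, chi> = (1/|G|) sum_C |C| * |chi(C)|^2 = (1/20)[1*|2|^2 + 1*|-2|^2 + 2*|1/2 - sqrt(5)/2|^2 + 2*|-sqrt(5)/2 - 1/2|^2 + 2*|1/2 + sqrt(5)/2|^2 + 2*|-1/2 + sqrt(5)/2|^2 + 5*|0|^2 + 5*|0|^2]
  = (1/20)[(4) + (4) + (3 - sqrt(5)) + (sqrt(5) + 3) + (sqrt(5) + 3) + (3 - sqrt(5)) + (0) + (0)] = 20/20 = 1.
A character is irreducible iff <chi, chi> = 1, so this representation is irreducible.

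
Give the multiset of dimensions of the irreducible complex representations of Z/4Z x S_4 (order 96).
Dimensions: 1, 1, 1, 1, 1, 1, 1, 1, 2, 2, 2, 2, 3, 3, 3, 3, 3, 3, 3, 3

Solution. There are 20 irreducibles (= number of conjugacy classes). Their dimensions d_i satisfy sum d_i^2 = |G| = 96: 1 + 1 + 1 + 1 + 1 + 1 + 1 + 1 + 4 + 4 + 4 + 4 + 9 + 9 + 9 + 9 + 9 + 9 + 9 + 9 = 96. (For the product with Z/4Z: each of the 4 1-dim characters of Z/4Z tensors with each irrep of S_4, giving 4 copies of each S_4-dimension.)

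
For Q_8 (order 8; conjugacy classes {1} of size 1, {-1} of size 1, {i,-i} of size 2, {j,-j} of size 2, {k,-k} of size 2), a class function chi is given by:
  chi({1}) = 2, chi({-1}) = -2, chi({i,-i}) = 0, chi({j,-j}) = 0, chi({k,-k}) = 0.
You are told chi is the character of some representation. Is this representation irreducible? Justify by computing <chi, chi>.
Irreducible: <chi, chi> = 1.

Explanation: <chi, chi> = (1/|G|) sum_C |C| * |chi(C)|^2 = (1/8)[1*|2|^2 + 1*|-2|^2 + 2*|0|^2 + 2*|0|^2 + 2*|0|^2]
  = (1/8)[(4) + (4) + (0) + (0) + (0)] = 8/8 = 1.
A character is irreducible iff <chi, chi> = 1, so this representation is irreducible.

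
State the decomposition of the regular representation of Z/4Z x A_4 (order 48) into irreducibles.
Each irreducible V_i of dimension d_i appears with multiplicity d_i, i.e. rho_reg = (direct sum over all irreducibles V_i) d_i V_i. The irreducible dimensions for Z/4Z x A_4 are 1, 1, 1, 1, 1, 1, 1, 1, 1, 1, 1, 1, 3, 3, 3, 3: 12 irreducibles of dimension 1, each with multiplicity 1; 4 irreducibles of dimension 3, each with multiplicity 3. Total dimension 12*1*1 + 4*3*3 = 48 = |G|.

Explanation: General theorem: in the regular representation of a finite group G, each irreducible appears with multiplicity equal to its dimension. Check: dim(rho_reg) = sum d_i^2 = 1 + 1 + 1 + 1 + 1 + 1 + 1 + 1 + 1 + 1 + 1 + 1 + 9 + 9 + 9 + 9 = 48 = |G|.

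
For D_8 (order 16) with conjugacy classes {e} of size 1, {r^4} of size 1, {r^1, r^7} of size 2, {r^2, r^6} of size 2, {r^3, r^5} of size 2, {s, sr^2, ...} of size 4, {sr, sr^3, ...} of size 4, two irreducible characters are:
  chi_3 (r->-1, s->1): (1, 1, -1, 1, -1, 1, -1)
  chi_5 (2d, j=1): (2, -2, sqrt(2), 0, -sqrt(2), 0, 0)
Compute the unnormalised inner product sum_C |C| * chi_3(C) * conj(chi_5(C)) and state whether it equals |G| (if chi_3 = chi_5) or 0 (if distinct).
Sum = 0; so <chi_3, chi_5> = 0 (distinct irreducibles are orthogonal).

Compute term by term over conjugacy classes (|C| * chi_3(C) * conj(chi_5(C))):
  1*(1)*conj(2) + 1*(1)*conj(-2) + 2*(-1)*conj(sqrt(2)) + 2*(1)*conj(0) + 2*(-1)*conj(-sqrt(2)) + 4*(1)*conj(0) + 4*(-1)*conj(0)
  = (2) + (-2) + (-2*sqrt(2)) + (0) + (2*sqrt(2)) + (0) + (0)
  = 0.
Dividing by |G| = 16 gives 0/16 = 0, matching the row-orthogonality relation <chi_3, chi_5> = [chi_3 = chi_5].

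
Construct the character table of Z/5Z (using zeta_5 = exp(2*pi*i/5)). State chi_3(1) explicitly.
Character table of Z/5Z (irreps indexed chi_0,...,chi_4 with chi_k(m) = zeta_5^(k*m), zeta_5 = exp(2*pi*i/5)):
  irrep \ class  {0} (size 1)  {1} (size 1)    {2} (size 1)    {3} (size 1)    {4} (size 1)  
  chi_0          1             1               1               1               1             
  chi_1          1             exp(2*I*pi/5)   exp(4*I*pi/5)   exp(-4*I*pi/5)  exp(-2*I*pi/5)
  chi_2          1             exp(4*I*pi/5)   exp(-2*I*pi/5)  exp(2*I*pi/5)   exp(-4*I*pi/5)
  chi_3          1             exp(-4*I*pi/5)  exp(2*I*pi/5)   exp(-2*I*pi/5)  exp(4*I*pi/5) 
  chi_4          1             exp(-2*I*pi/5)  exp(-4*I*pi/5)  exp(4*I*pi/5)   exp(2*I*pi/5) 

Spot check: chi_3(1) = zeta_5^(3*1) = zeta_5^3 = exp(-4*I*pi/5).

Reasoning: Z/5Z is abelian, so all 5 irreducible complex representations are 1-dimensional. They are given by chi_k(m) = zeta_5^(k*m) for k = 0,...,4. Row orthogonality: sum_m chi_k(m) conj(chi_l(m)) = 5 * [k = l].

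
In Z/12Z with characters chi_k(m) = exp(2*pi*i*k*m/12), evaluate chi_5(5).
chi_5(5) = zeta_12^25 = exp(I*pi/6)

Argument: chi_5(5) = zeta_12^(5*5) = zeta_12^25. Since zeta_12^12 = 1, this equals zeta_12^1 = exp(2*pi*i*1/12) = exp(I*pi/6).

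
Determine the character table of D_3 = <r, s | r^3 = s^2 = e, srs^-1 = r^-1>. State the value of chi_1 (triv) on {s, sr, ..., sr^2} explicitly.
Conjugacy classes: {e} of size 1, {r^1, r^2} of size 2, {s, sr, ..., sr^2} of size 3.
Character table:
  irrep \ class              {e} (size 1)  {r^1, r^2} (size 2)  {s, sr, ..., sr^2} (size 3)
  chi_1 (triv)               1             1                    1                          
  chi_2 (sign: r->1, s->-1)  1             1                    -1                         
  chi_3 (2d, j=1)            2             -1                   0                          

Spot check: chi_1 (triv) on {s, sr, ..., sr^2} = 1.

Explanation: D_3 has order 2*3 = 6 with 3 conjugacy classes, hence 3 irreducibles. Sum of squared dims 1 + 1 + 4 = 6 = |G|. Linear characters come from the abelianisation; the 2-dimensional irreps have character r^k -> 2*cos(2*pi*j*k/3), reflections -> 0.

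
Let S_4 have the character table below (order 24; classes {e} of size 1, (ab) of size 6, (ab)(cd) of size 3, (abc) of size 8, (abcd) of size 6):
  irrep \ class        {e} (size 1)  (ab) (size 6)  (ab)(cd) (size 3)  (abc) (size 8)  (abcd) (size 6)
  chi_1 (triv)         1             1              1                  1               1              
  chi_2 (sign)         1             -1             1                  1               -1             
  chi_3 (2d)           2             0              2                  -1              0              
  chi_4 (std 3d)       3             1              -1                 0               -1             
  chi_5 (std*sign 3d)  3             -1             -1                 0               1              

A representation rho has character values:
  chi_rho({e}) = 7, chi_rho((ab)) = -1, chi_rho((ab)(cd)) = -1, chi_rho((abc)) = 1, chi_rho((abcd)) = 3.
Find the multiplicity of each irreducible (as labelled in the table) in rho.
Multiplicities: chi_1: 1, chi_2: 0, chi_3: 0, chi_4: 0, chi_5: 2.

Solution. Use <chi_rho, chi> = (1/|G|) sum_C |C| * chi_rho(C) * conj(chi(C)) with |G| = 24 for each irreducible chi in the table:
  <chi_rho, chi_1> = (1/24)[1*(7)*conj(1) + 6*(-1)*conj(1) + 3*(-1)*conj(1) + 8*(1)*conj(1) + 6*(3)*conj(1)]
      = (1/24)[(7) + (-6) + (-3) + (8) + (18)] = 24/24 = 1
  <chi_rho, chi_2> = (1/24)[1*(7)*conj(1) + 6*(-1)*conj(-1) + 3*(-1)*conj(1) + 8*(1)*conj(1) + 6*(3)*conj(-1)]
      = (1/24)[(7) + (6) + (-3) + (8) + (-18)] = 0/24 = 0
  <chi_rho, chi_3> = (1/24)[1*(7)*conj(2) + 6*(-1)*conj(0) + 3*(-1)*conj(2) + 8*(1)*conj(-1) + 6*(3)*conj(0)]
      = (1/24)[(14) + (0) + (-6) + (-8) + (0)] = 0/24 = 0
  <chi_rho, chi_4> = (1/24)[1*(7)*conj(3) + 6*(-1)*conj(1) + 3*(-1)*conj(-1) + 8*(1)*conj(0) + 6*(3)*conj(-1)]
      = (1/24)[(21) + (-6) + (3) + (0) + (-18)] = 0/24 = 0
  <chi_rho, chi_5> = (1/24)[1*(7)*conj(3) + 6*(-1)*conj(-1) + 3*(-1)*conj(-1) + 8*(1)*conj(0) + 6*(3)*conj(1)]
      = (1/24)[(21) + (6) + (3) + (0) + (18)] = 48/24 = 2
Dimension check: dim(rho) = sum (mult * dim) = 1*1 + 0*1 + 0*2 + 0*3 + 2*3 = 7 = chi_rho(e) = 7.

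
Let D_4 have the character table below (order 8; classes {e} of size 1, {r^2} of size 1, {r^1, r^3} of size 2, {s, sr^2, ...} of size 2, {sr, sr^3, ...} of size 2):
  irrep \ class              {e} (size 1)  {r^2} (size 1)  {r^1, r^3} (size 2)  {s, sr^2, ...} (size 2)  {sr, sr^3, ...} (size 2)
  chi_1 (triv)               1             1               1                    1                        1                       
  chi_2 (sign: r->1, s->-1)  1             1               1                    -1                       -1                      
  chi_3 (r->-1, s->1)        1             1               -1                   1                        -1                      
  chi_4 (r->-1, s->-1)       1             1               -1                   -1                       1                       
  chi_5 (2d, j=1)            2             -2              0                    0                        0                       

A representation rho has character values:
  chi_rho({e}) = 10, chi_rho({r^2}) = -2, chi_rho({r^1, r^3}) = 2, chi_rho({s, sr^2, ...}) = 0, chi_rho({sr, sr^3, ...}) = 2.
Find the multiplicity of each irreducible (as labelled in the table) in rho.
Multiplicities: chi_1: 2, chi_2: 1, chi_3: 0, chi_4: 1, chi_5: 3.

Why: Use <chi_rho, chi> = (1/|G|) sum_C |C| * chi_rho(C) * conj(chi(C)) with |G| = 8 for each irreducible chi in the table:
  <chi_rho, chi_1> = (1/8)[1*(10)*conj(1) + 1*(-2)*conj(1) + 2*(2)*conj(1) + 2*(0)*conj(1) + 2*(2)*conj(1)]
      = (1/8)[(10) + (-2) + (4) + (0) + (4)] = 16/8 = 2
  <chi_rho, chi_2> = (1/8)[1*(10)*conj(1) + 1*(-2)*conj(1) + 2*(2)*conj(1) + 2*(0)*conj(-1) + 2*(2)*conj(-1)]
      = (1/8)[(10) + (-2) + (4) + (0) + (-4)] = 8/8 = 1
  <chi_rho, chi_3> = (1/8)[1*(10)*conj(1) + 1*(-2)*conj(1) + 2*(2)*conj(-1) + 2*(0)*conj(1) + 2*(2)*conj(-1)]
      = (1/8)[(10) + (-2) + (-4) + (0) + (-4)] = 0/8 = 0
  <chi_rho, chi_4> = (1/8)[1*(10)*conj(1) + 1*(-2)*conj(1) + 2*(2)*conj(-1) + 2*(0)*conj(-1) + 2*(2)*conj(1)]
      = (1/8)[(10) + (-2) + (-4) + (0) + (4)] = 8/8 = 1
  <chi_rho, chi_5> = (1/8)[1*(10)*conj(2) + 1*(-2)*conj(-2) + 2*(2)*conj(0) + 2*(0)*conj(0) + 2*(2)*conj(0)]
      = (1/8)[(20) + (4) + (0) + (0) + (0)] = 24/8 = 3
Dimension check: dim(rho) = sum (mult * dim) = 2*1 + 1*1 + 0*1 + 1*1 + 3*2 = 10 = chi_rho(e) = 10.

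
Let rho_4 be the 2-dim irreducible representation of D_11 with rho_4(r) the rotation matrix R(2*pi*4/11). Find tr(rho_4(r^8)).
chi_{rho_4}(r^8) = 2*cos(2*pi*4*8/11) = 2*cos(2*pi/11)

rho_4(r^8) is rotation by angle 2*pi*4*8/11, whose trace is 2*cos(2*pi*4*8/11) = 2*cos(2*pi/11).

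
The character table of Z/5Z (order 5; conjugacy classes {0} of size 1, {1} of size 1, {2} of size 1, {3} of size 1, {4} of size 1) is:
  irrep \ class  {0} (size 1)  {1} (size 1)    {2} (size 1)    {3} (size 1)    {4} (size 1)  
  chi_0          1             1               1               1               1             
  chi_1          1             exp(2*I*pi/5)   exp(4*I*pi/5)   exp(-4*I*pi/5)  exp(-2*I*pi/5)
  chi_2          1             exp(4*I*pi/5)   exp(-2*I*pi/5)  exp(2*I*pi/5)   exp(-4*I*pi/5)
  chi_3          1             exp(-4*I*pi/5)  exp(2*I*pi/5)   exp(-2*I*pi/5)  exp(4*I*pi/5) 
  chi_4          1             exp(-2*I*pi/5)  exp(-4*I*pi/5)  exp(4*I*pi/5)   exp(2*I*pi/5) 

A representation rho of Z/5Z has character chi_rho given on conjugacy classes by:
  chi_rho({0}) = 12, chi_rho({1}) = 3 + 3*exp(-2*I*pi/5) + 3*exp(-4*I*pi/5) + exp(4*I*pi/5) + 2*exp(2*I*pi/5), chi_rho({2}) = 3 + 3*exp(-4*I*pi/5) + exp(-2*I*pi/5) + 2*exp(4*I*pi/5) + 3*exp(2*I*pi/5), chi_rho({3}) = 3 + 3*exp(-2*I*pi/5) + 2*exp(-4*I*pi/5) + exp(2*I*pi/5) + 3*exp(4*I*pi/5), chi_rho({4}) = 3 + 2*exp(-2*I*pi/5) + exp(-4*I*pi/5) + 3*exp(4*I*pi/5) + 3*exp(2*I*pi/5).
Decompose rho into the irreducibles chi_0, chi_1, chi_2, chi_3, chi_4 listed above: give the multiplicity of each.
Multiplicities: chi_0: 3, chi_1: 2, chi_2: 1, chi_3: 3, chi_4: 3.

Justification: Use <chi_rho, chi> = (1/|G|) sum_C |C| * chi_rho(C) * conj(chi(C)) with |G| = 5 for each irreducible chi in the table:
  <chi_rho, chi_0> = (1/5)[1*(12)*conj(1) + 1*(3 + 3*exp(-2*I*pi/5) + 3*exp(-4*I*pi/5) + exp(4*I*pi/5) + 2*exp(2*I*pi/5))*conj(1) + 1*(3 + 3*exp(-4*I*pi/5) + exp(-2*I*pi/5) + 2*exp(4*I*pi/5) + 3*exp(2*I*pi/5))*conj(1) + 1*(3 + 3*exp(-2*I*pi/5) + 2*exp(-4*I*pi/5) + exp(2*I*pi/5) + 3*exp(4*I*pi/5))*conj(1) + 1*(3 + 2*exp(-2*I*pi/5) + exp(-4*I*pi/5) + 3*exp(4*I*pi/5) + 3*exp(2*I*pi/5))*conj(1)]
      = (1/5)[(12) + (3 + 3*exp(-2*I*pi/5) + 3*exp(-4*I*pi/5) + exp(4*I*pi/5) + 2*exp(2*I*pi/5)) + (3 + 3*exp(-4*I*pi/5) + exp(-2*I*pi/5) + 2*exp(4*I*pi/5) + 3*exp(2*I*pi/5)) + (3 + 3*exp(-2*I*pi/5) + 2*exp(-4*I*pi/5) + exp(2*I*pi/5) + 3*exp(4*I*pi/5)) + (3 + 2*exp(-2*I*pi/5) + exp(-4*I*pi/5) + 3*exp(4*I*pi/5) + 3*exp(2*I*pi/5))] = 15/5 = 3
  <chi_rho, chi_1> = (1/5)[1*(12)*conj(1) + 1*(3 + 3*exp(-2*I*pi/5) + 3*exp(-4*I*pi/5) + exp(4*I*pi/5) + 2*exp(2*I*pi/5))*conj(exp(2*I*pi/5)) + 1*(3 + 3*exp(-4*I*pi/5) + exp(-2*I*pi/5) + 2*exp(4*I*pi/5) + 3*exp(2*I*pi/5))*conj(exp(4*I*pi/5)) + 1*(3 + 3*exp(-2*I*pi/5) + 2*exp(-4*I*pi/5) + exp(2*I*pi/5) + 3*exp(4*I*pi/5))*conj(exp(-4*I*pi/5)) + 1*(3 + 2*exp(-2*I*pi/5) + exp(-4*I*pi/5) + 3*exp(4*I*pi/5) + 3*exp(2*I*pi/5))*conj(exp(-2*I*pi/5))]
      = (1/5)[(12) + (2 + 3*exp(-2*I*pi/5) + 3*exp(-4*I*pi/5) + exp(2*I*pi/5) + 3*exp(4*I*pi/5)) + (2 + 3*exp(-2*I*pi/5) + 3*exp(-4*I*pi/5) + exp(4*I*pi/5) + 3*exp(2*I*pi/5)) + (2 + 3*exp(-2*I*pi/5) + exp(-4*I*pi/5) + 3*exp(4*I*pi/5) + 3*exp(2*I*pi/5)) + (2 + 3*exp(-4*I*pi/5) + exp(-2*I*pi/5) + 3*exp(4*I*pi/5) + 3*exp(2*I*pi/5))] = 10/5 = 2
  <chi_rho, chi_2> = (1/5)[1*(12)*conj(1) + 1*(3 + 3*exp(-2*I*pi/5) + 3*exp(-4*I*pi/5) + exp(4*I*pi/5) + 2*exp(2*I*pi/5))*conj(exp(4*I*pi/5)) + 1*(3 + 3*exp(-4*I*pi/5) + exp(-2*I*pi/5) + 2*exp(4*I*pi/5) + 3*exp(2*I*pi/5))*conj(exp(-2*I*pi/5)) + 1*(3 + 3*exp(-2*I*pi/5) + 2*exp(-4*I*pi/5) + exp(2*I*pi/5) + 3*exp(4*I*pi/5))*conj(exp(2*I*pi/5)) + 1*(3 + 2*exp(-2*I*pi/5) + exp(-4*I*pi/5) + 3*exp(4*I*pi/5) + 3*exp(2*I*pi/5))*conj(exp(-4*I*pi/5))]
      = (1/5)[(12) + (1 + 2*exp(-2*I*pi/5) + 3*exp(-4*I*pi/5) + 3*exp(4*I*pi/5) + 3*exp(2*I*pi/5)) + (1 + 3*exp(-2*I*pi/5) + 2*exp(-4*I*pi/5) + 3*exp(4*I*pi/5) + 3*exp(2*I*pi/5)) + (1 + 3*exp(-2*I*pi/5) + 3*exp(-4*I*pi/5) + 2*exp(4*I*pi/5) + 3*exp(2*I*pi/5)) + (1 + 3*exp(-2*I*pi/5) + 3*exp(-4*I*pi/5) + 3*exp(4*I*pi/5) + 2*exp(2*I*pi/5))] = 5/5 = 1
  <chi_rho, chi_3> = (1/5)[1*(12)*conj(1) + 1*(3 + 3*exp(-2*I*pi/5) + 3*exp(-4*I*pi/5) + exp(4*I*pi/5) + 2*exp(2*I*pi/5))*conj(exp(-4*I*pi/5)) + 1*(3 + 3*exp(-4*I*pi/5) + exp(-2*I*pi/5) + 2*exp(4*I*pi/5) + 3*exp(2*I*pi/5))*conj(exp(2*I*pi/5)) + 1*(3 + 3*exp(-2*I*pi/5) + 2*exp(-4*I*pi/5) + exp(2*I*pi/5) + 3*exp(4*I*pi/5))*conj(exp(-2*I*pi/5)) + 1*(3 + 2*exp(-2*I*pi/5) + exp(-4*I*pi/5) + 3*exp(4*I*pi/5) + 3*exp(2*I*pi/5))*conj(exp(4*I*pi/5))]
      = (1/5)[(12) + (3 + 2*exp(-4*I*pi/5) + exp(-2*I*pi/5) + 3*exp(4*I*pi/5) + 3*exp(2*I*pi/5)) + (3 + 3*exp(-2*I*pi/5) + exp(-4*I*pi/5) + 3*exp(4*I*pi/5) + 2*exp(2*I*pi/5)) + (3 + 2*exp(-2*I*pi/5) + 3*exp(-4*I*pi/5) + exp(4*I*pi/5) + 3*exp(2*I*pi/5)) + (3 + 3*exp(-2*I*pi/5) + 3*exp(-4*I*pi/5) + exp(2*I*pi/5) + 2*exp(4*I*pi/5))] = 15/5 = 3
  <chi_rho, chi_4> = (1/5)[1*(12)*conj(1) + 1*(3 + 3*exp(-2*I*pi/5) + 3*exp(-4*I*pi/5) + exp(4*I*pi/5) + 2*exp(2*I*pi/5))*conj(exp(-2*I*pi/5)) + 1*(3 + 3*exp(-4*I*pi/5) + exp(-2*I*pi/5) + 2*exp(4*I*pi/5) + 3*exp(2*I*pi/5))*conj(exp(-4*I*pi/5)) + 1*(3 + 3*exp(-2*I*pi/5) + 2*exp(-4*I*pi/5) + exp(2*I*pi/5) + 3*exp(4*I*pi/5))*conj(exp(4*I*pi/5)) + 1*(3 + 2*exp(-2*I*pi/5) + exp(-4*I*pi/5) + 3*exp(4*I*pi/5) + 3*exp(2*I*pi/5))*conj(exp(2*I*pi/5))]
      = (1/5)[(12) + (3 + 3*exp(-2*I*pi/5) + exp(-4*I*pi/5) + 2*exp(4*I*pi/5) + 3*exp(2*I*pi/5)) + (3 + 2*exp(-2*I*pi/5) + 3*exp(-4*I*pi/5) + exp(2*I*pi/5) + 3*exp(4*I*pi/5)) + (3 + 3*exp(-4*I*pi/5) + exp(-2*I*pi/5) + 3*exp(4*I*pi/5) + 2*exp(2*I*pi/5)) + (3 + 3*exp(-2*I*pi/5) + 2*exp(-4*I*pi/5) + exp(4*I*pi/5) + 3*exp(2*I*pi/5))] = 15/5 = 3
(Exp terms are combined using exp(i*s)*conj(exp(i*t)) = exp(i*(s-t)), and sums of them are collapsed using the identity that for every m > 1 the m distinct m-th roots of unity sum to 0, e.g. 1 + exp(2*I*pi/3) + exp(-2*I*pi/3) = 0.)
Dimension check: dim(rho) = sum (mult * dim) = 3*1 + 2*1 + 1*1 + 3*1 + 3*1 = 12 = chi_rho(e) = 12.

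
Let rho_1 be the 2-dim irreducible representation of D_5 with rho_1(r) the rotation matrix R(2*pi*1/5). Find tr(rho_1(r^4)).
chi_{rho_1}(r^4) = 2*cos(2*pi*1*4/5) = -1/2 + sqrt(5)/2

Solution. rho_1(r^4) is rotation by angle 2*pi*1*4/5, whose trace is 2*cos(2*pi*1*4/5) = -1/2 + sqrt(5)/2.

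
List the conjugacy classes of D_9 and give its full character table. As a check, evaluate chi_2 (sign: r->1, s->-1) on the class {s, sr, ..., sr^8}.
Conjugacy classes: {e} of size 1, {r^1, r^8} of size 2, {r^2, r^7} of size 2, {r^3, r^6} of size 2, {r^4, r^5} of size 2, {s, sr, ..., sr^8} of size 9.
Character table:
  irrep \ class              {e} (size 1)  {r^1, r^8} (size 2)  {r^2, r^7} (size 2)  {r^3, r^6} (size 2)  {r^4, r^5} (size 2)  {s, sr, ..., sr^8} (size 9)
  chi_1 (triv)               1             1                    1                    1                    1                    1                          
  chi_2 (sign: r->1, s->-1)  1             1                    1                    1                    1                    -1                         
  chi_3 (2d, j=1)            2             2*cos(2*pi/9)        2*cos(4*pi/9)        -1                   -2*cos(pi/9)         0                          
  chi_4 (2d, j=2)            2             2*cos(4*pi/9)        -2*cos(pi/9)         -1                   2*cos(2*pi/9)        0                          
  chi_5 (2d, j=3)            2             -1                   -1                   2                    -1                   0                          
  chi_6 (2d, j=4)            2             -2*cos(pi/9)         2*cos(2*pi/9)        -1                   2*cos(4*pi/9)        0                          

Spot check: chi_2 (sign: r->1, s->-1) on {s, sr, ..., sr^8} = -1.

Why: D_9 has order 2*9 = 18 with 6 conjugacy classes, hence 6 irreducibles. Sum of squared dims 1 + 1 + 4 + 4 + 4 + 4 = 18 = |G|. Linear characters come from the abelianisation; the 2-dimensional irreps have character r^k -> 2*cos(2*pi*j*k/9), reflections -> 0.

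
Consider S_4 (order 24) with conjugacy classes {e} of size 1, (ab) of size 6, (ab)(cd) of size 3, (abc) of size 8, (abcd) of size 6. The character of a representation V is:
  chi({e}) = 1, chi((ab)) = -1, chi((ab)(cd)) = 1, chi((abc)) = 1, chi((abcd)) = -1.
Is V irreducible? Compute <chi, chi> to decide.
Irreducible: <chi, chi> = 1.

Proof sketch: <chi, chi> = (1/|G|) sum_C |C| * |chi(C)|^2 = (1/24)[1*|1|^2 + 6*|-1|^2 + 3*|1|^2 + 8*|1|^2 + 6*|-1|^2]
  = (1/24)[(1) + (6) + (3) + (8) + (6)] = 24/24 = 1.
A character is irreducible iff <chi, chi> = 1, so this representation is irreducible.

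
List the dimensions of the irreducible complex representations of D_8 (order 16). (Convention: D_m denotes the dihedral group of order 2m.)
Dimensions: 1, 1, 1, 1, 2, 2, 2

Working: There are 7 irreducibles (= number of conjugacy classes). Their dimensions d_i satisfy sum d_i^2 = |G| = 16: 1 + 1 + 1 + 1 + 4 + 4 + 4 = 16.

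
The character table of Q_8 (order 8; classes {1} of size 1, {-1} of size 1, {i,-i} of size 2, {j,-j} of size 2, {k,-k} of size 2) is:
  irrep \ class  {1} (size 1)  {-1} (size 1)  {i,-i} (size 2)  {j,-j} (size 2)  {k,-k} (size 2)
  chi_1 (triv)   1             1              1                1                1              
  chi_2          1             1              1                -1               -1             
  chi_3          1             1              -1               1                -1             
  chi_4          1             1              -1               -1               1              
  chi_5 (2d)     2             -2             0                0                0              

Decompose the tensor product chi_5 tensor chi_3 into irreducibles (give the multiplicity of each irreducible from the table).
chi_5 tensor chi_3 = chi_5 (all other irreducibles have multiplicity 0).

Reasoning: The character of a tensor product is the pointwise product (chi_5 * chi_3)(C) = chi_5(C) * chi_3(C):
  {1}: (2)*(1), {-1}: (-2)*(1), {i,-i}: (0)*(-1), {j,-j}: (0)*(1), {k,-k}: (0)*(-1)
so (chi_5 * chi_3) takes values
  {1} -> 2, {-1} -> -2, {i,-i} -> 0, {j,-j} -> 0, {k,-k} -> 0.
Now take the inner product of this character with each irreducible chi from the table, <chi_5*chi_3, chi> = (1/8) sum_C |C| (chi_5*chi_3)(C) conj(chi(C)):
  <chi_5*chi_3, chi_1> = (1/8)[1*(2)*conj(1) + 1*(-2)*conj(1) + 2*(0)*conj(1) + 2*(0)*conj(1) + 2*(0)*conj(1)]
      = (1/8)[(2) + (-2) + (0) + (0) + (0)] = 0/8 = 0
  <chi_5*chi_3, chi_2> = (1/8)[1*(2)*conj(1) + 1*(-2)*conj(1) + 2*(0)*conj(1) + 2*(0)*conj(-1) + 2*(0)*conj(-1)]
      = (1/8)[(2) + (-2) + (0) + (0) + (0)] = 0/8 = 0
  <chi_5*chi_3, chi_3> = (1/8)[1*(2)*conj(1) + 1*(-2)*conj(1) + 2*(0)*conj(-1) + 2*(0)*conj(1) + 2*(0)*conj(-1)]
      = (1/8)[(2) + (-2) + (0) + (0) + (0)] = 0/8 = 0
  <chi_5*chi_3, chi_4> = (1/8)[1*(2)*conj(1) + 1*(-2)*conj(1) + 2*(0)*conj(-1) + 2*(0)*conj(-1) + 2*(0)*conj(1)]
      = (1/8)[(2) + (-2) + (0) + (0) + (0)] = 0/8 = 0
  <chi_5*chi_3, chi_5> = (1/8)[1*(2)*conj(2) + 1*(-2)*conj(-2) + 2*(0)*conj(0) + 2*(0)*conj(0) + 2*(0)*conj(0)]
      = (1/8)[(4) + (4) + (0) + (0) + (0)] = 8/8 = 1
Hence the multiplicities are chi_5: 1. Dimension check: dim(chi_5)*dim(chi_3) = 2*1 = 2 and sum (mult * dim) = 1*2 = 2.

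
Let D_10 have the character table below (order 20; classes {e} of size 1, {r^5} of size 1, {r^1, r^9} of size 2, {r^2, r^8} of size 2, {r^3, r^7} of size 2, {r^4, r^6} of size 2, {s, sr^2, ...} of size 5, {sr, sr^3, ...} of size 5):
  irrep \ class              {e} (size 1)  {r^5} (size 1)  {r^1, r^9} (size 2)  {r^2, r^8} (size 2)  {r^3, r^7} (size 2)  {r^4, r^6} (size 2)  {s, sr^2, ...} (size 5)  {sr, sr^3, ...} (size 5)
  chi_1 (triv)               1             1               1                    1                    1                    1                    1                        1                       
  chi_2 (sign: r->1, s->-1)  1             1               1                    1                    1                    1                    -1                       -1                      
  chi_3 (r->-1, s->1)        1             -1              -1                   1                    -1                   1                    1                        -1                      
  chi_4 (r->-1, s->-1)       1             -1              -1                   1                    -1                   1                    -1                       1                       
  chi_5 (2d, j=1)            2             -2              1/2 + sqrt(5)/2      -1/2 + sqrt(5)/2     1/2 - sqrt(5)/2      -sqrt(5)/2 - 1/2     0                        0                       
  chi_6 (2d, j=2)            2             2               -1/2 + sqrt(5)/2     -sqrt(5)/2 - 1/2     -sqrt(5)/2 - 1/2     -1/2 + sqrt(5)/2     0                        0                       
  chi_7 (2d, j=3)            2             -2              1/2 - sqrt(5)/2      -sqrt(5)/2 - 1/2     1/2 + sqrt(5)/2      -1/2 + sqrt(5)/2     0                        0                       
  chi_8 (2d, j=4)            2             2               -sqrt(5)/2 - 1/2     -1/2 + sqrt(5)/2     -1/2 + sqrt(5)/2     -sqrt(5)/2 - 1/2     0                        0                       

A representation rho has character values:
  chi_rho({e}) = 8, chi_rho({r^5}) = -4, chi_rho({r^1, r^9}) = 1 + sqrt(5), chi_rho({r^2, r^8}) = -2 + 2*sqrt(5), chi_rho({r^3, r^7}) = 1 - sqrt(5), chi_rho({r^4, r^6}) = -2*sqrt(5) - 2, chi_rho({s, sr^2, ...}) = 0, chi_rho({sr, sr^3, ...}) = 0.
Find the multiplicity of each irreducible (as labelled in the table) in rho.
Multiplicities: chi_1: 0, chi_2: 0, chi_3: 0, chi_4: 0, chi_5: 3, chi_6: 0, chi_7: 0, chi_8: 1.

Explanation: Use <chi_rho, chi> = (1/|G|) sum_C |C| * chi_rho(C) * conj(chi(C)) with |G| = 20 for each irreducible chi in the table:
  <chi_rho, chi_1> = (1/20)[1*(8)*conj(1) + 1*(-4)*conj(1) + 2*(1 + sqrt(5))*conj(1) + 2*(-2 + 2*sqrt(5))*conj(1) + 2*(1 - sqrt(5))*conj(1) + 2*(-2*sqrt(5) - 2)*conj(1) + 5*(0)*conj(1) + 5*(0)*conj(1)]
      = (1/20)[(8) + (-4) + (2 + 2*sqrt(5)) + (-4 + 4*sqrt(5)) + (2 - 2*sqrt(5)) + (-4*sqrt(5) - 4) + (0) + (0)] = 0/20 = 0
  <chi_rho, chi_2> = (1/20)[1*(8)*conj(1) + 1*(-4)*conj(1) + 2*(1 + sqrt(5))*conj(1) + 2*(-2 + 2*sqrt(5))*conj(1) + 2*(1 - sqrt(5))*conj(1) + 2*(-2*sqrt(5) - 2)*conj(1) + 5*(0)*conj(-1) + 5*(0)*conj(-1)]
      = (1/20)[(8) + (-4) + (2 + 2*sqrt(5)) + (-4 + 4*sqrt(5)) + (2 - 2*sqrt(5)) + (-4*sqrt(5) - 4) + (0) + (0)] = 0/20 = 0
  <chi_rho, chi_3> = (1/20)[1*(8)*conj(1) + 1*(-4)*conj(-1) + 2*(1 + sqrt(5))*conj(-1) + 2*(-2 + 2*sqrt(5))*conj(1) + 2*(1 - sqrt(5))*conj(-1) + 2*(-2*sqrt(5) - 2)*conj(1) + 5*(0)*conj(1) + 5*(0)*conj(-1)]
      = (1/20)[(8) + (4) + (-2*sqrt(5) - 2) + (-4 + 4*sqrt(5)) + (-2 + 2*sqrt(5)) + (-4*sqrt(5) - 4) + (0) + (0)] = 0/20 = 0
  <chi_rho, chi_4> = (1/20)[1*(8)*conj(1) + 1*(-4)*conj(-1) + 2*(1 + sqrt(5))*conj(-1) + 2*(-2 + 2*sqrt(5))*conj(1) + 2*(1 - sqrt(5))*conj(-1) + 2*(-2*sqrt(5) - 2)*conj(1) + 5*(0)*conj(-1) + 5*(0)*conj(1)]
      = (1/20)[(8) + (4) + (-2*sqrt(5) - 2) + (-4 + 4*sqrt(5)) + (-2 + 2*sqrt(5)) + (-4*sqrt(5) - 4) + (0) + (0)] = 0/20 = 0
  <chi_rho, chi_5> = (1/20)[1*(8)*conj(2) + 1*(-4)*conj(-2) + 2*(1 + sqrt(5))*conj(1/2 + sqrt(5)/2) + 2*(-2 + 2*sqrt(5))*conj(-1/2 + sqrt(5)/2) + 2*(1 - sqrt(5))*conj(1/2 - sqrt(5)/2) + 2*(-2*sqrt(5) - 2)*conj(-sqrt(5)/2 - 1/2) + 5*(0)*conj(0) + 5*(0)*conj(0)]
      = (1/20)[(16) + (8) + (2*sqrt(5) + 6) + (12 - 4*sqrt(5)) + (6 - 2*sqrt(5)) + (4*sqrt(5) + 12) + (0) + (0)] = 60/20 = 3
  <chi_rho, chi_6> = (1/20)[1*(8)*conj(2) + 1*(-4)*conj(2) + 2*(1 + sqrt(5))*conj(-1/2 + sqrt(5)/2) + 2*(-2 + 2*sqrt(5))*conj(-sqrt(5)/2 - 1/2) + 2*(1 - sqrt(5))*conj(-sqrt(5)/2 - 1/2) + 2*(-2*sqrt(5) - 2)*conj(-1/2 + sqrt(5)/2) + 5*(0)*conj(0) + 5*(0)*conj(0)]
      = (1/20)[(16) + (-8) + (4) + (-8) + (4) + (-8) + (0) + (0)] = 0/20 = 0
  <chi_rho, chi_7> = (1/20)[1*(8)*conj(2) + 1*(-4)*conj(-2) + 2*(1 + sqrt(5))*conj(1/2 - sqrt(5)/2) + 2*(-2 + 2*sqrt(5))*conj(-sqrt(5)/2 - 1/2) + 2*(1 - sqrt(5))*conj(1/2 + sqrt(5)/2) + 2*(-2*sqrt(5) - 2)*conj(-1/2 + sqrt(5)/2) + 5*(0)*conj(0) + 5*(0)*conj(0)]
      = (1/20)[(16) + (8) + (-4) + (-8) + (-4) + (-8) + (0) + (0)] = 0/20 = 0
  <chi_rho, chi_8> = (1/20)[1*(8)*conj(2) + 1*(-4)*conj(2) + 2*(1 + sqrt(5))*conj(-sqrt(5)/2 - 1/2) + 2*(-2 + 2*sqrt(5))*conj(-1/2 + sqrt(5)/2) + 2*(1 - sqrt(5))*conj(-1/2 + sqrt(5)/2) + 2*(-2*sqrt(5) - 2)*conj(-sqrt(5)/2 - 1/2) + 5*(0)*conj(0) + 5*(0)*conj(0)]
      = (1/20)[(16) + (-8) + (-6 - 2*sqrt(5)) + (12 - 4*sqrt(5)) + (-6 + 2*sqrt(5)) + (4*sqrt(5) + 12) + (0) + (0)] = 20/20 = 1
Dimension check: dim(rho) = sum (mult * dim) = 0*1 + 0*1 + 0*1 + 0*1 + 3*2 + 0*2 + 0*2 + 1*2 = 8 = chi_rho(e) = 8.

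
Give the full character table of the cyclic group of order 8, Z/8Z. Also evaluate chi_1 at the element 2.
Character table of Z/8Z (irreps indexed chi_0,...,chi_7 with chi_k(m) = zeta_8^(k*m), zeta_8 = exp(2*pi*i/8)):
  irrep \ class  {0} (size 1)  {1} (size 1)    {2} (size 1)  {3} (size 1)    {4} (size 1)  {5} (size 1)    {6} (size 1)  {7} (size 1)  
  chi_0          1             1               1             1               1             1               1             1             
  chi_1          1             exp(I*pi/4)     I             exp(3*I*pi/4)   -1            exp(-3*I*pi/4)  -I            exp(-I*pi/4)  
  chi_2          1             I               -1            -I              1             I               -1            -I            
  chi_3          1             exp(3*I*pi/4)   -I            exp(I*pi/4)     -1            exp(-I*pi/4)    I             exp(-3*I*pi/4)
  chi_4          1             -1              1             -1              1             -1              1             -1            
  chi_5          1             exp(-3*I*pi/4)  I             exp(-I*pi/4)    -1            exp(I*pi/4)     -I            exp(3*I*pi/4) 
  chi_6          1             -I              -1            I               1             -I              -1            I             
  chi_7          1             exp(-I*pi/4)    -I            exp(-3*I*pi/4)  -1            exp(3*I*pi/4)   I             exp(I*pi/4)   

Spot check: chi_1(2) = zeta_8^(1*2) = zeta_8^2 = I.

Working: Z/8Z is abelian, so all 8 irreducible complex representations are 1-dimensional. They are given by chi_k(m) = zeta_8^(k*m) for k = 0,...,7. Row orthogonality: sum_m chi_k(m) conj(chi_l(m)) = 8 * [k = l].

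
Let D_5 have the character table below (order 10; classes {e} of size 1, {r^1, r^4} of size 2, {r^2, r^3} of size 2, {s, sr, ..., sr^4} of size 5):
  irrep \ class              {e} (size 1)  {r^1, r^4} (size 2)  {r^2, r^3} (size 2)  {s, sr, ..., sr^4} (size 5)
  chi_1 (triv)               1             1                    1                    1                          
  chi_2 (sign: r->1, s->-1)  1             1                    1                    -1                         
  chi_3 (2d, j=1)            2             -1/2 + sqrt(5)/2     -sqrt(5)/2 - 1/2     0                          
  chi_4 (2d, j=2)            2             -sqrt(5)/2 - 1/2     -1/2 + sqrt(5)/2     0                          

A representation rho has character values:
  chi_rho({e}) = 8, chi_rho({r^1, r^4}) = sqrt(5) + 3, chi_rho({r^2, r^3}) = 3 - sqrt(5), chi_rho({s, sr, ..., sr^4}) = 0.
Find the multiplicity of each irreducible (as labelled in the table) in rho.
Multiplicities: chi_1: 2, chi_2: 2, chi_3: 2, chi_4: 0.

Derivation: Use <chi_rho, chi> = (1/|G|) sum_C |C| * chi_rho(C) * conj(chi(C)) with |G| = 10 for each irreducible chi in the table:
  <chi_rho, chi_1> = (1/10)[1*(8)*conj(1) + 2*(sqrt(5) + 3)*conj(1) + 2*(3 - sqrt(5))*conj(1) + 5*(0)*conj(1)]
      = (1/10)[(8) + (2*sqrt(5) + 6) + (6 - 2*sqrt(5)) + (0)] = 20/10 = 2
  <chi_rho, chi_2> = (1/10)[1*(8)*conj(1) + 2*(sqrt(5) + 3)*conj(1) + 2*(3 - sqrt(5))*conj(1) + 5*(0)*conj(-1)]
      = (1/10)[(8) + (2*sqrt(5) + 6) + (6 - 2*sqrt(5)) + (0)] = 20/10 = 2
  <chi_rho, chi_3> = (1/10)[1*(8)*conj(2) + 2*(sqrt(5) + 3)*conj(-1/2 + sqrt(5)/2) + 2*(3 - sqrt(5))*conj(-sqrt(5)/2 - 1/2) + 5*(0)*conj(0)]
      = (1/10)[(16) + (2 + 2*sqrt(5)) + (2 - 2*sqrt(5)) + (0)] = 20/10 = 2
  <chi_rho, chi_4> = (1/10)[1*(8)*conj(2) + 2*(sqrt(5) + 3)*conj(-sqrt(5)/2 - 1/2) + 2*(3 - sqrt(5))*conj(-1/2 + sqrt(5)/2) + 5*(0)*conj(0)]
      = (1/10)[(16) + (-4*sqrt(5) - 8) + (-8 + 4*sqrt(5)) + (0)] = 0/10 = 0
Dimension check: dim(rho) = sum (mult * dim) = 2*1 + 2*1 + 2*2 + 0*2 = 8 = chi_rho(e) = 8.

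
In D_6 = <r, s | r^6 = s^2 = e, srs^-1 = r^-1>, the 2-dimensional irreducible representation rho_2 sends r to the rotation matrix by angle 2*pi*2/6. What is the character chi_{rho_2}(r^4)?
chi_{rho_2}(r^4) = 2*cos(2*pi*2*4/6) = -1

Explanation: rho_2(r^4) is rotation by angle 2*pi*2*4/6, whose trace is 2*cos(2*pi*2*4/6) = -1.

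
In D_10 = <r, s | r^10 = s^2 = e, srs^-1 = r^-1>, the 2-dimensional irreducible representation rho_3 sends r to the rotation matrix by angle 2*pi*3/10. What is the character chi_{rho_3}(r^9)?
chi_{rho_3}(r^9) = 2*cos(2*pi*3*9/10) = 1/2 - sqrt(5)/2

Explanation: rho_3(r^9) is rotation by angle 2*pi*3*9/10, whose trace is 2*cos(2*pi*3*9/10) = 1/2 - sqrt(5)/2.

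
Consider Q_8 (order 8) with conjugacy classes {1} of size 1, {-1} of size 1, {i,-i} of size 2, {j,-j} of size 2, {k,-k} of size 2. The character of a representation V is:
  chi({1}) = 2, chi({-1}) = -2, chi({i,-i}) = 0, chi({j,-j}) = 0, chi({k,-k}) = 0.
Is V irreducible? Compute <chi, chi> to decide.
Irreducible: <chi, chi> = 1.

Details: <chi, chi> = (1/|G|) sum_C |C| * |chi(C)|^2 = (1/8)[1*|2|^2 + 1*|-2|^2 + 2*|0|^2 + 2*|0|^2 + 2*|0|^2]
  = (1/8)[(4) + (4) + (0) + (0) + (0)] = 8/8 = 1.
A character is irreducible iff <chi, chi> = 1, so this representation is irreducible.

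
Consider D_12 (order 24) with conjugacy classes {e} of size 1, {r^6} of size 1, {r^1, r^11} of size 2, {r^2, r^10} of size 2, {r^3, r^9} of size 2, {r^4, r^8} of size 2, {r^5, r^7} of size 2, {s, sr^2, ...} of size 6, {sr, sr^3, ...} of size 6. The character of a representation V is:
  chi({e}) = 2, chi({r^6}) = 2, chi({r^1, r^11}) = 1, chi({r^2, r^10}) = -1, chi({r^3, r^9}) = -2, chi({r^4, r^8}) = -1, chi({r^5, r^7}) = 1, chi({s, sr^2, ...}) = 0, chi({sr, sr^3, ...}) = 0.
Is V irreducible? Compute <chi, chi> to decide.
Irreducible: <chi, chi> = 1.

Derivation: <chi, chi> = (1/|G|) sum_C |C| * |chi(C)|^2 = (1/24)[1*|2|^2 + 1*|2|^2 + 2*|1|^2 + 2*|-1|^2 + 2*|-2|^2 + 2*|-1|^2 + 2*|1|^2 + 6*|0|^2 + 6*|0|^2]
  = (1/24)[(4) + (4) + (2) + (2) + (8) + (2) + (2) + (0) + (0)] = 24/24 = 1.
A character is irreducible iff <chi, chi> = 1, so this representation is irreducible.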